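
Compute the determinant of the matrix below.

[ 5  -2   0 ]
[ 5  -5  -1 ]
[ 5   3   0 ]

Forward elimination:
R2 <- R2 - (1)*R1:  [  0  -3  -1 ]
R3 <- R3 - (1)*R1:  [ 0  5  0 ]
R3 <- R3 - (-5/3)*R2:  [    0     0  -5/3 ]
Upper-triangular form:
[ 5  -2     0 ]
[ 0  -3    -1 ]
[ 0   0  -5/3 ]
det(A) = (-1)^0 * (5) * (-3) * (-5/3) = 25  (0 row swaps -> sign +1)

det(A) = 25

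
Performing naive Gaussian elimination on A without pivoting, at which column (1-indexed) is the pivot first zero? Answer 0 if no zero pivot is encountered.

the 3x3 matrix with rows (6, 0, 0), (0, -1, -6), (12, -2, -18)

first zero-pivot column = 0

Naive forward elimination:
R3 <- R3 - (2)*R1:  [   0   -2  -18 ]
R3 <- R3 - (2)*R2:  [  0   0  -6 ]
All pivots nonzero; naive elimination completes without hitting a zero pivot.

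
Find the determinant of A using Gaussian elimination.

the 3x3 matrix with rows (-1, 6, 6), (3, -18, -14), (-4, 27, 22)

det(A) = 12

Forward elimination:
R2 <- R2 - (-3)*R1:  [ 0  0  4 ]
R3 <- R3 - (4)*R1:  [  0   3  -2 ]
R2 <-> R3   (pivot in column 2 was zero)
[ -1  6   6 ]
[  0  3  -2 ]
[  0  0   4 ]
Upper-triangular form:
[ -1  6   6 ]
[  0  3  -2 ]
[  0  0   4 ]
det(A) = (-1)^1 * (-1) * (3) * (4) = 12  (1 row swap -> sign -1)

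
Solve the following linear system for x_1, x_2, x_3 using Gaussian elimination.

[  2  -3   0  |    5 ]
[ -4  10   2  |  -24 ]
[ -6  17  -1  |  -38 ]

Forward elimination on [A|b]:
R2 <- R2 - (-2)*R1:  [   0    4    2  -14 ]
R3 <- R3 - (-3)*R1:  [   0    8   -1  -23 ]
R3 <- R3 - (2)*R2:  [  0   0  -5   5 ]
Row echelon form:
[ 2  -3   0  |    5 ]
[ 0   4   2  |  -14 ]
[ 0   0  -5  |    5 ]
Back-substitution:
x_3 = (5) / -5 = -1
x_2 = (-14 - (2)*(-1)) / 4 = -3
x_1 = (5 - (-3)*(-3)) / 2 = -2

(-2, -3, -1)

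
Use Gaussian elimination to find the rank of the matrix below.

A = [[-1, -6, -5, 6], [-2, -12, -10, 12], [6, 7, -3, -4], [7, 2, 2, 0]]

rank(A) = 3

Row reduction:
R2 <- R2 - (2)*R1:  [ 0  0  0  0 ]
R3 <- R3 - (-6)*R1:  [   0  -29  -33   32 ]
R4 <- R4 - (-7)*R1:  [   0  -40  -33   42 ]
R2 <-> R3   (pivot in column 2 was zero)
[ -1   -6   -5   6 ]
[  0  -29  -33  32 ]
[  0    0    0   0 ]
[  0  -40  -33  42 ]
R4 <- R4 - (40/29)*R2:  [      0       0  363/29  -62/29 ]
R3 <-> R4   (pivot in column 3 was zero)
[ -1   -6      -5       6 ]
[  0  -29     -33      32 ]
[  0    0  363/29  -62/29 ]
[  0    0       0       0 ]
Row echelon form:
[ -1   -6      -5       6 ]
[  0  -29     -33      32 ]
[  0    0  363/29  -62/29 ]
[  0    0       0       0 ]
Nonzero rows / pivot columns: 3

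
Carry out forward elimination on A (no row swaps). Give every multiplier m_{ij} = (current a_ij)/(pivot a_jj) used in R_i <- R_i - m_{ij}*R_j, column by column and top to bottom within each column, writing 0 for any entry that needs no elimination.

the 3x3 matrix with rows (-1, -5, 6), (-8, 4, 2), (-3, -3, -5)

Forward elimination:
R2 <- R2 - (8)*R1:  [   0   44  -46 ]
R3 <- R3 - (3)*R1:  [   0   12  -23 ]
R3 <- R3 - (3/11)*R2:  [       0        0  -115/11 ]
Multipliers (in order of application): m_{21} = 8, m_{31} = 3, m_{32} = 3/11

multipliers: 8, 3, 3/11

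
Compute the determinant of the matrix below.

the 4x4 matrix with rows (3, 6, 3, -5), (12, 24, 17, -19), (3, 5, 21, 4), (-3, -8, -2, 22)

Forward elimination:
R2 <- R2 - (4)*R1:  [ 0  0  5  1 ]
R3 <- R3 - (1)*R1:  [  0  -1  18   9 ]
R4 <- R4 - (-1)*R1:  [  0  -2   1  17 ]
R2 <-> R3   (pivot in column 2 was zero)
[ 3   6   3  -5 ]
[ 0  -1  18   9 ]
[ 0   0   5   1 ]
[ 0  -2   1  17 ]
R4 <- R4 - (2)*R2:  [   0    0  -35   -1 ]
R4 <- R4 - (-7)*R3:  [ 0  0  0  6 ]
Upper-triangular form:
[ 3   6   3  -5 ]
[ 0  -1  18   9 ]
[ 0   0   5   1 ]
[ 0   0   0   6 ]
det(A) = (-1)^1 * (3) * (-1) * (5) * (6) = 90  (1 row swap -> sign -1)

det(A) = 90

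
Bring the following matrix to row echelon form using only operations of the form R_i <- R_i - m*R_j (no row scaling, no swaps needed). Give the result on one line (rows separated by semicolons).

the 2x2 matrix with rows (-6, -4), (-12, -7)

Forward elimination:
R2 <- R2 - (2)*R1:  [ 0  1 ]
Row echelon form:
[ -6  -4 ]
[  0   1 ]

REF = [-6 -4; 0 1]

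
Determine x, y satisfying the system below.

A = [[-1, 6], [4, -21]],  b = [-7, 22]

(-5, -2)

Forward elimination on [A|b]:
R2 <- R2 - (-4)*R1:  [  0   3  -6 ]
Row echelon form:
[ -1  6  |  -7 ]
[  0  3  |  -6 ]
Back-substitution:
y = (-6) / 3 = -2
x = (-7 - (6)*(-2)) / -1 = -5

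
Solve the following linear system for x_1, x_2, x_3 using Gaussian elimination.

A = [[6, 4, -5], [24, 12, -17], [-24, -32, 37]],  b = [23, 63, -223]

(-2, 5, -3)

Forward elimination on [A|b]:
R2 <- R2 - (4)*R1:  [   0   -4    3  -29 ]
R3 <- R3 - (-4)*R1:  [    0   -16    17  -131 ]
R3 <- R3 - (4)*R2:  [   0    0    5  -15 ]
Row echelon form:
[ 6   4  -5  |   23 ]
[ 0  -4   3  |  -29 ]
[ 0   0   5  |  -15 ]
Back-substitution:
x_3 = (-15) / 5 = -3
x_2 = (-29 - (3)*(-3)) / -4 = 5
x_1 = (23 - (4)*(5) - (-5)*(-3)) / 6 = -2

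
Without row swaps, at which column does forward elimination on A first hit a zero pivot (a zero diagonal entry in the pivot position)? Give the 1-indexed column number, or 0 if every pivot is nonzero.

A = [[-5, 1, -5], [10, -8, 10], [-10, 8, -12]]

Naive forward elimination:
R2 <- R2 - (-2)*R1:  [  0  -6   0 ]
R3 <- R3 - (2)*R1:  [  0   6  -2 ]
R3 <- R3 - (-1)*R2:  [  0   0  -2 ]
All pivots nonzero; naive elimination completes without hitting a zero pivot.

first zero-pivot column = 0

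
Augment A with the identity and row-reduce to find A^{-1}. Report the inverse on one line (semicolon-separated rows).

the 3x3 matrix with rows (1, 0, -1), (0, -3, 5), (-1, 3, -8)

Gauss-Jordan on [A | I]:
R3 <- R3 - (-1)*R1:  [  0   3  -9  |   1   0   1 ]
R2 <- (1/-3)*R2:  [    0     1  -5/3  |     0  -1/3     0 ]
R3 <- R3 - (3)*R2:  [  0   0  -4  |   1   1   1 ]
R3 <- (1/-4)*R3:  [    0     0     1  |  -1/4  -1/4  -1/4 ]
R1 <- R1 - (-1)*R3:  [    1     0     0  |   3/4  -1/4  -1/4 ]
R2 <- R2 - (-5/3)*R3:  [     0      1      0  |  -5/12   -3/4  -5/12 ]
Right block of [I | A^{-1}] is the inverse:
[   3/4  -1/4   -1/4 ]
[ -5/12  -3/4  -5/12 ]
[  -1/4  -1/4   -1/4 ]

inverse = [3/4 -1/4 -1/4; -5/12 -3/4 -5/12; -1/4 -1/4 -1/4]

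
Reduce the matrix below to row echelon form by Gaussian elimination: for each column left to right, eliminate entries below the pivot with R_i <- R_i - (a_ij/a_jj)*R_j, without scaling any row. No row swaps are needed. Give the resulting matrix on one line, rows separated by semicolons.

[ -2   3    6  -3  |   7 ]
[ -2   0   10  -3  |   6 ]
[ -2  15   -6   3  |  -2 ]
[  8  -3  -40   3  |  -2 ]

Forward elimination:
R2 <- R2 - (1)*R1:  [  0  -3   4   0  -1 ]
R3 <- R3 - (1)*R1:  [   0   12  -12    6   -9 ]
R4 <- R4 - (-4)*R1:  [   0    9  -16   -9   26 ]
R3 <- R3 - (-4)*R2:  [   0    0    4    6  -13 ]
R4 <- R4 - (-3)*R2:  [  0   0  -4  -9  23 ]
R4 <- R4 - (-1)*R3:  [  0   0   0  -3  10 ]
Row echelon form:
[ -2   3  6  -3  |    7 ]
[  0  -3  4   0  |   -1 ]
[  0   0  4   6  |  -13 ]
[  0   0  0  -3  |   10 ]

REF = [-2 3 6 -3 7; 0 -3 4 0 -1; 0 0 4 6 -13; 0 0 0 -3 10]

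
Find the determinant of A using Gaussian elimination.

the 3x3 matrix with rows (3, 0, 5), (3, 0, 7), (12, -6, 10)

Forward elimination:
R2 <- R2 - (1)*R1:  [ 0  0  2 ]
R3 <- R3 - (4)*R1:  [   0   -6  -10 ]
R2 <-> R3   (pivot in column 2 was zero)
[ 3   0    5 ]
[ 0  -6  -10 ]
[ 0   0    2 ]
Upper-triangular form:
[ 3   0    5 ]
[ 0  -6  -10 ]
[ 0   0    2 ]
det(A) = (-1)^1 * (3) * (-6) * (2) = 36  (1 row swap -> sign -1)

det(A) = 36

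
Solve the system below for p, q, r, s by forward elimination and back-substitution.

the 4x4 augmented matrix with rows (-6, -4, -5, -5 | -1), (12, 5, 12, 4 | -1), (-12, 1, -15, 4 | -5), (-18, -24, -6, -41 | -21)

(1, -5, 0, 3)

Forward elimination on [A|b]:
R2 <- R2 - (-2)*R1:  [  0  -3   2  -6  -3 ]
R3 <- R3 - (2)*R1:  [  0   9  -5  14  -3 ]
R4 <- R4 - (3)*R1:  [   0  -12    9  -26  -18 ]
R3 <- R3 - (-3)*R2:  [   0    0    1   -4  -12 ]
R4 <- R4 - (4)*R2:  [  0   0   1  -2  -6 ]
R4 <- R4 - (1)*R3:  [ 0  0  0  2  6 ]
Row echelon form:
[ -6  -4  -5  -5  |   -1 ]
[  0  -3   2  -6  |   -3 ]
[  0   0   1  -4  |  -12 ]
[  0   0   0   2  |    6 ]
Back-substitution:
s = (6) / 2 = 3
r = (-12 - (-4)*(3)) / 1 = 0
q = (-3 - (2)*(0) - (-6)*(3)) / -3 = -5
p = (-1 - (-4)*(-5) - (-5)*(0) - (-5)*(3)) / -6 = 1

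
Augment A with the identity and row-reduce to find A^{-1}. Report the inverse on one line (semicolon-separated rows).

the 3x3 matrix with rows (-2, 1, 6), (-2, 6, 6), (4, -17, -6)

inverse = [-11/10 8/5 1/2; -1/5 1/5 0; -1/6 1/2 1/6]

Gauss-Jordan on [A | I]:
R1 <- (1/-2)*R1:  [    1  -1/2    -3  |  -1/2     0     0 ]
R2 <- R2 - (-2)*R1:  [  0   5   0  |  -1   1   0 ]
R3 <- R3 - (4)*R1:  [   0  -15    6  |    2    0    1 ]
R2 <- (1/5)*R2:  [    0     1     0  |  -1/5   1/5     0 ]
R1 <- R1 - (-1/2)*R2:  [    1     0    -3  |  -3/5  1/10     0 ]
R3 <- R3 - (-15)*R2:  [  0   0   6  |  -1   3   1 ]
R3 <- (1/6)*R3:  [    0     0     1  |  -1/6   1/2   1/6 ]
R1 <- R1 - (-3)*R3:  [      1       0       0  |  -11/10     8/5     1/2 ]
Right block of [I | A^{-1}] is the inverse:
[ -11/10  8/5  1/2 ]
[   -1/5  1/5    0 ]
[   -1/6  1/2  1/6 ]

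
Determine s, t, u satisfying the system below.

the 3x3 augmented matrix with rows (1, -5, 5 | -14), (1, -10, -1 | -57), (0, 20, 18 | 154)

(-4, 5, 3)

Forward elimination on [A|b]:
R2 <- R2 - (1)*R1:  [   0   -5   -6  -43 ]
R3 <- R3 - (-4)*R2:  [   0    0   -6  -18 ]
Row echelon form:
[ 1  -5   5  |  -14 ]
[ 0  -5  -6  |  -43 ]
[ 0   0  -6  |  -18 ]
Back-substitution:
u = (-18) / -6 = 3
t = (-43 - (-6)*(3)) / -5 = 5
s = (-14 - (-5)*(5) - (5)*(3)) / 1 = -4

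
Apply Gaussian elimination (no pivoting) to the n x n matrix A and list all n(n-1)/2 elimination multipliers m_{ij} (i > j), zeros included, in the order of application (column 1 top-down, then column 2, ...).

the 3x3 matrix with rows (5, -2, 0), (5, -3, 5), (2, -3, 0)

multipliers: 1, 2/5, 11/5

Forward elimination:
R2 <- R2 - (1)*R1:  [  0  -1   5 ]
R3 <- R3 - (2/5)*R1:  [     0  -11/5      0 ]
R3 <- R3 - (11/5)*R2:  [   0    0  -11 ]
Multipliers (in order of application): m_{21} = 1, m_{31} = 2/5, m_{32} = 11/5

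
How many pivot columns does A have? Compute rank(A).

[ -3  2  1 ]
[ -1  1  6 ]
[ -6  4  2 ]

Row reduction:
R2 <- R2 - (1/3)*R1:  [    0   1/3  17/3 ]
R3 <- R3 - (2)*R1:  [ 0  0  0 ]
Row echelon form:
[ -3    2     1 ]
[  0  1/3  17/3 ]
[  0    0     0 ]
Nonzero rows / pivot columns: 2

rank(A) = 2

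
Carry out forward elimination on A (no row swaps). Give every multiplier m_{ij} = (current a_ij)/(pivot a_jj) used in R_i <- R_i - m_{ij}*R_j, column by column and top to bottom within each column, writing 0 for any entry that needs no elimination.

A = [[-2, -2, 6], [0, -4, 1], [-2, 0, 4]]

multipliers: 0, 1, -1/2

Forward elimination:
R2: entry in column 1 is already 0 -> m_{21} = 0 (no row operation needed)
R3 <- R3 - (1)*R1:  [  0   2  -2 ]
R3 <- R3 - (-1/2)*R2:  [    0     0  -3/2 ]
Multipliers (in order of application): m_{21} = 0, m_{31} = 1, m_{32} = -1/2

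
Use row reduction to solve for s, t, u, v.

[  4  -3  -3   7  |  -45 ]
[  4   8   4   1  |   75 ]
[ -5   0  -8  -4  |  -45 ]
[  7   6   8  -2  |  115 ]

(5, 5, 5, -5)

Forward elimination on [A|b]:
R2 <- R2 - (1)*R1:  [   0   11    7   -6  120 ]
R3 <- R3 - (-5/4)*R1:  [      0   -15/4   -47/4    19/4  -405/4 ]
R4 <- R4 - (7/4)*R1:  [     0   45/4   53/4  -57/4  775/4 ]
R3 <- R3 - (-15/44)*R2:  [        0         0   -103/11    119/44  -2655/44 ]
R4 <- R4 - (45/44)*R2:  [       0        0    67/11  -357/44  3125/44 ]
R4 <- R4 - (-67/103)*R3:  [         0          0          0  -1309/206   6545/206 ]
Row echelon form:
[ 4  -3       -3          7  |       -45 ]
[ 0  11        7         -6  |       120 ]
[ 0   0  -103/11     119/44  |  -2655/44 ]
[ 0   0        0  -1309/206  |  6545/206 ]
Back-substitution:
v = (6545/206) / (-1309/206) = -5
u = (-2655/44 - (119/44)*(-5)) / (-103/11) = 5
t = (120 - (7)*(5) - (-6)*(-5)) / 11 = 5
s = (-45 - (-3)*(5) - (-3)*(5) - (7)*(-5)) / 4 = 5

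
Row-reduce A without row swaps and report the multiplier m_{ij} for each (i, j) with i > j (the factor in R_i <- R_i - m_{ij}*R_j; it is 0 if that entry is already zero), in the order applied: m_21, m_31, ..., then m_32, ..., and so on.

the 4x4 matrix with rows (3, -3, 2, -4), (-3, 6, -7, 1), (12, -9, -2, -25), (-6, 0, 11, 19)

multipliers: -1, 4, -2, 1, -2, -1

Forward elimination:
R2 <- R2 - (-1)*R1:  [  0   3  -5  -3 ]
R3 <- R3 - (4)*R1:  [   0    3  -10   -9 ]
R4 <- R4 - (-2)*R1:  [  0  -6  15  11 ]
R3 <- R3 - (1)*R2:  [  0   0  -5  -6 ]
R4 <- R4 - (-2)*R2:  [ 0  0  5  5 ]
R4 <- R4 - (-1)*R3:  [  0   0   0  -1 ]
Multipliers (in order of application): m_{21} = -1, m_{31} = 4, m_{41} = -2, m_{32} = 1, m_{42} = -2, m_{43} = -1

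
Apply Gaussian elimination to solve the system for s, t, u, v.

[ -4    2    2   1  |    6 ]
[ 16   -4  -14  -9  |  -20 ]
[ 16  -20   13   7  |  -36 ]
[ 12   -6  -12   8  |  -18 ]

Forward elimination on [A|b]:
R2 <- R2 - (-4)*R1:  [  0   4  -6  -5   4 ]
R3 <- R3 - (-4)*R1:  [   0  -12   21   11  -12 ]
R4 <- R4 - (-3)*R1:  [  0   0  -6  11   0 ]
R3 <- R3 - (-3)*R2:  [  0   0   3  -4   0 ]
R4 <- R4 - (-2)*R3:  [ 0  0  0  3  0 ]
Row echelon form:
[ -4  2   2   1  |  6 ]
[  0  4  -6  -5  |  4 ]
[  0  0   3  -4  |  0 ]
[  0  0   0   3  |  0 ]
Back-substitution:
v = (0) / 3 = 0
u = (0 - (-4)*(0)) / 3 = 0
t = (4 - (-6)*(0) - (-5)*(0)) / 4 = 1
s = (6 - (2)*(1) - (2)*(0) - (1)*(0)) / -4 = -1

(-1, 1, 0, 0)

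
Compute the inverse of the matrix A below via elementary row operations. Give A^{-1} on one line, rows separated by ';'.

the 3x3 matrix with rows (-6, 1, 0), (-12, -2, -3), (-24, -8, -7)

Gauss-Jordan on [A | I]:
R1 <- (1/-6)*R1:  [    1  -1/6     0  |  -1/6     0     0 ]
R2 <- R2 - (-12)*R1:  [  0  -4  -3  |  -2   1   0 ]
R3 <- R3 - (-24)*R1:  [   0  -12   -7  |   -4    0    1 ]
R2 <- (1/-4)*R2:  [    0     1   3/4  |   1/2  -1/4     0 ]
R1 <- R1 - (-1/6)*R2:  [     1      0    1/8  |  -1/12  -1/24      0 ]
R3 <- R3 - (-12)*R2:  [  0   0   2  |   2  -3   1 ]
R3 <- (1/2)*R3:  [    0     0     1  |     1  -3/2   1/2 ]
R1 <- R1 - (1/8)*R3:  [     1      0      0  |  -5/24   7/48  -1/16 ]
R2 <- R2 - (3/4)*R3:  [    0     1     0  |  -1/4   7/8  -3/8 ]
Right block of [I | A^{-1}] is the inverse:
[ -5/24  7/48  -1/16 ]
[  -1/4   7/8   -3/8 ]
[     1  -3/2    1/2 ]

inverse = [-5/24 7/48 -1/16; -1/4 7/8 -3/8; 1 -3/2 1/2]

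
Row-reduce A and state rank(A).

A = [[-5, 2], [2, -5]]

Row reduction:
R2 <- R2 - (-2/5)*R1:  [     0  -21/5 ]
Row echelon form:
[ -5      2 ]
[  0  -21/5 ]
Nonzero rows / pivot columns: 2

rank(A) = 2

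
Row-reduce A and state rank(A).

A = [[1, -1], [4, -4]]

rank(A) = 1

Row reduction:
R2 <- R2 - (4)*R1:  [ 0  0 ]
Row echelon form:
[ 1  -1 ]
[ 0   0 ]
Nonzero rows / pivot columns: 1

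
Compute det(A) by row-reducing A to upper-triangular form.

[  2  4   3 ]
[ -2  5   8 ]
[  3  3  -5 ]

det(A) = -105

Forward elimination:
R2 <- R2 - (-1)*R1:  [  0   9  11 ]
R3 <- R3 - (3/2)*R1:  [     0     -3  -19/2 ]
R3 <- R3 - (-1/3)*R2:  [     0      0  -35/6 ]
Upper-triangular form:
[ 2  4      3 ]
[ 0  9     11 ]
[ 0  0  -35/6 ]
det(A) = (-1)^0 * (2) * (9) * (-35/6) = -105  (0 row swaps -> sign +1)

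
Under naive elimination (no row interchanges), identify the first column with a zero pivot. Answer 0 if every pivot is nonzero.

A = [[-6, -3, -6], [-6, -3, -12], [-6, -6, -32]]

Naive forward elimination:
R2 <- R2 - (1)*R1:  [  0   0  -6 ]
R3 <- R3 - (1)*R1:  [   0   -3  -26 ]
Matrix at this point:
[ -6  -3   -6 ]
[  0   0   -6 ]
[  0  -3  -26 ]
Pivot entry (2,2) is zero but row 3 has -3 in column 2 -> naive elimination stops; a row interchange (e.g. R2 <-> R3) would be required here.

first zero-pivot column = 2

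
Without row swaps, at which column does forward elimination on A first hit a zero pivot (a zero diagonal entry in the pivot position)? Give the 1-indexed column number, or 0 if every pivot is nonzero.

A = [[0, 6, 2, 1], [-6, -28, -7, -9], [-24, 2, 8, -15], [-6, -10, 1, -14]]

Naive forward elimination:
Pivot entry (1,1) is zero but row 2 has -6 in column 1 -> naive elimination stops; a row interchange (e.g. R1 <-> R2) would be required here.

first zero-pivot column = 1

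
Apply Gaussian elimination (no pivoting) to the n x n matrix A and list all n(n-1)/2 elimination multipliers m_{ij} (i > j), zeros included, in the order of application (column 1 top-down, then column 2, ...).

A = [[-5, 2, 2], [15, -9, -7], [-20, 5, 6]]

multipliers: -3, 4, 1

Forward elimination:
R2 <- R2 - (-3)*R1:  [  0  -3  -1 ]
R3 <- R3 - (4)*R1:  [  0  -3  -2 ]
R3 <- R3 - (1)*R2:  [  0   0  -1 ]
Multipliers (in order of application): m_{21} = -3, m_{31} = 4, m_{32} = 1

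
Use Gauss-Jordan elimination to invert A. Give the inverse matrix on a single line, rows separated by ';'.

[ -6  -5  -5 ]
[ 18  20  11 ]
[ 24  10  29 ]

Gauss-Jordan on [A | I]:
R1 <- (1/-6)*R1:  [    1   5/6   5/6  |  -1/6     0     0 ]
R2 <- R2 - (18)*R1:  [  0   5  -4  |   3   1   0 ]
R3 <- R3 - (24)*R1:  [   0  -10    9  |    4    0    1 ]
R2 <- (1/5)*R2:  [    0     1  -4/5  |   3/5   1/5     0 ]
R1 <- R1 - (5/6)*R2:  [    1     0   3/2  |  -2/3  -1/6     0 ]
R3 <- R3 - (-10)*R2:  [  0   0   1  |  10   2   1 ]
R1 <- R1 - (3/2)*R3:  [     1      0      0  |  -47/3  -19/6   -3/2 ]
R2 <- R2 - (-4/5)*R3:  [    0     1     0  |  43/5   9/5   4/5 ]
Right block of [I | A^{-1}] is the inverse:
[ -47/3  -19/6  -3/2 ]
[  43/5    9/5   4/5 ]
[    10      2     1 ]

inverse = [-47/3 -19/6 -3/2; 43/5 9/5 4/5; 10 2 1]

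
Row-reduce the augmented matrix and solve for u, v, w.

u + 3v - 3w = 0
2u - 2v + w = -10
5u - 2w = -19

(-3, 3, 2)

Forward elimination on [A|b]:
R2 <- R2 - (2)*R1:  [   0   -8    7  -10 ]
R3 <- R3 - (5)*R1:  [   0  -15   13  -19 ]
R3 <- R3 - (15/8)*R2:  [    0     0  -1/8  -1/4 ]
Row echelon form:
[ 1   3    -3  |     0 ]
[ 0  -8     7  |   -10 ]
[ 0   0  -1/8  |  -1/4 ]
Back-substitution:
w = (-1/4) / (-1/8) = 2
v = (-10 - (7)*(2)) / -8 = 3
u = (0 - (3)*(3) - (-3)*(2)) / 1 = -3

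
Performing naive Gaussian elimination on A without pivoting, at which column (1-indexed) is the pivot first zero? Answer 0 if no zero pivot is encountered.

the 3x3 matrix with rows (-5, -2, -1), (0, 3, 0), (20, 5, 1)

first zero-pivot column = 0

Naive forward elimination:
R3 <- R3 - (-4)*R1:  [  0  -3  -3 ]
R3 <- R3 - (-1)*R2:  [  0   0  -3 ]
All pivots nonzero; naive elimination completes without hitting a zero pivot.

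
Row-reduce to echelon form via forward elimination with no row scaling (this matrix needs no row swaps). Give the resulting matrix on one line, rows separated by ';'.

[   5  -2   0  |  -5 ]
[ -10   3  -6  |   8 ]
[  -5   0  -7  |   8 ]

Forward elimination:
R2 <- R2 - (-2)*R1:  [  0  -1  -6  -2 ]
R3 <- R3 - (-1)*R1:  [  0  -2  -7   3 ]
R3 <- R3 - (2)*R2:  [ 0  0  5  7 ]
Row echelon form:
[ 5  -2   0  |  -5 ]
[ 0  -1  -6  |  -2 ]
[ 0   0   5  |   7 ]

REF = [5 -2 0 -5; 0 -1 -6 -2; 0 0 5 7]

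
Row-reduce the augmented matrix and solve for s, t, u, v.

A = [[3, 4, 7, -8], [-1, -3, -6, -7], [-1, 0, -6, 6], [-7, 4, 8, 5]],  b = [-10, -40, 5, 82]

Forward elimination on [A|b]:
R2 <- R2 - (-1/3)*R1:  [      0    -5/3   -11/3   -29/3  -130/3 ]
R3 <- R3 - (-1/3)*R1:  [     0    4/3  -11/3   10/3    5/3 ]
R4 <- R4 - (-7/3)*R1:  [     0   40/3   73/3  -41/3  176/3 ]
R3 <- R3 - (-4/5)*R2:  [     0      0  -33/5  -22/5    -33 ]
R4 <- R4 - (-8)*R2:  [    0     0    -5   -91  -288 ]
R4 <- R4 - (25/33)*R3:  [      0       0       0  -263/3    -263 ]
Row echelon form:
[ 3     4      7      -8  |     -10 ]
[ 0  -5/3  -11/3   -29/3  |  -130/3 ]
[ 0     0  -33/5   -22/5  |     -33 ]
[ 0     0      0  -263/3  |    -263 ]
Back-substitution:
v = (-263) / (-263/3) = 3
u = (-33 - (-22/5)*(3)) / (-33/5) = 3
t = (-130/3 - (-11/3)*(3) - (-29/3)*(3)) / (-5/3) = 2
s = (-10 - (4)*(2) - (7)*(3) - (-8)*(3)) / 3 = -5

(-5, 2, 3, 3)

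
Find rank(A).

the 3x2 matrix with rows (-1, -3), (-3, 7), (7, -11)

rank(A) = 2

Row reduction:
R2 <- R2 - (3)*R1:  [  0  16 ]
R3 <- R3 - (-7)*R1:  [   0  -32 ]
R3 <- R3 - (-2)*R2:  [ 0  0 ]
Row echelon form:
[ -1  -3 ]
[  0  16 ]
[  0   0 ]
Nonzero rows / pivot columns: 2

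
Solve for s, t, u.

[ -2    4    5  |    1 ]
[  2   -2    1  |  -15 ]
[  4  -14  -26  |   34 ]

Forward elimination on [A|b]:
R2 <- R2 - (-1)*R1:  [   0    2    6  -14 ]
R3 <- R3 - (-2)*R1:  [   0   -6  -16   36 ]
R3 <- R3 - (-3)*R2:  [  0   0   2  -6 ]
Row echelon form:
[ -2  4  5  |    1 ]
[  0  2  6  |  -14 ]
[  0  0  2  |   -6 ]
Back-substitution:
u = (-6) / 2 = -3
t = (-14 - (6)*(-3)) / 2 = 2
s = (1 - (4)*(2) - (5)*(-3)) / -2 = -4

(-4, 2, -3)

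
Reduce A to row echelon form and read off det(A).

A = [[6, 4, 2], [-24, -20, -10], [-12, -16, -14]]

det(A) = 144

Forward elimination:
R2 <- R2 - (-4)*R1:  [  0  -4  -2 ]
R3 <- R3 - (-2)*R1:  [   0   -8  -10 ]
R3 <- R3 - (2)*R2:  [  0   0  -6 ]
Upper-triangular form:
[ 6   4   2 ]
[ 0  -4  -2 ]
[ 0   0  -6 ]
det(A) = (-1)^0 * (6) * (-4) * (-6) = 144  (0 row swaps -> sign +1)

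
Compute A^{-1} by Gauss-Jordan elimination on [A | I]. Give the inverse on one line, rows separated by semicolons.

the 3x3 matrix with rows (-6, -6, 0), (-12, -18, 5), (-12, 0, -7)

inverse = [7/6 -7/18 -5/18; -4/3 7/18 5/18; -2 2/3 1/3]

Gauss-Jordan on [A | I]:
R1 <- (1/-6)*R1:  [    1     1     0  |  -1/6     0     0 ]
R2 <- R2 - (-12)*R1:  [  0  -6   5  |  -2   1   0 ]
R3 <- R3 - (-12)*R1:  [  0  12  -7  |  -2   0   1 ]
R2 <- (1/-6)*R2:  [    0     1  -5/6  |   1/3  -1/6     0 ]
R1 <- R1 - (1)*R2:  [    1     0   5/6  |  -1/2   1/6     0 ]
R3 <- R3 - (12)*R2:  [  0   0   3  |  -6   2   1 ]
R3 <- (1/3)*R3:  [   0    0    1  |   -2  2/3  1/3 ]
R1 <- R1 - (5/6)*R3:  [     1      0      0  |    7/6  -7/18  -5/18 ]
R2 <- R2 - (-5/6)*R3:  [    0     1     0  |  -4/3  7/18  5/18 ]
Right block of [I | A^{-1}] is the inverse:
[  7/6  -7/18  -5/18 ]
[ -4/3   7/18   5/18 ]
[   -2    2/3    1/3 ]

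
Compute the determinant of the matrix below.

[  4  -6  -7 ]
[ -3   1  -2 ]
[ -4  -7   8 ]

det(A) = -391

Forward elimination:
R2 <- R2 - (-3/4)*R1:  [     0   -7/2  -29/4 ]
R3 <- R3 - (-1)*R1:  [   0  -13    1 ]
R3 <- R3 - (26/7)*R2:  [      0       0  391/14 ]
Upper-triangular form:
[ 4    -6      -7 ]
[ 0  -7/2   -29/4 ]
[ 0     0  391/14 ]
det(A) = (-1)^0 * (4) * (-7/2) * (391/14) = -391  (0 row swaps -> sign +1)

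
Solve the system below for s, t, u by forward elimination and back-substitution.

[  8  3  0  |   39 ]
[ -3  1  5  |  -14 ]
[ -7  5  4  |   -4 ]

(3, 5, -2)

Forward elimination on [A|b]:
R2 <- R2 - (-3/8)*R1:  [    0  17/8     5   5/8 ]
R3 <- R3 - (-7/8)*R1:  [     0   61/8      4  241/8 ]
R3 <- R3 - (61/17)*R2:  [       0        0  -237/17   474/17 ]
Row echelon form:
[ 8     3        0  |      39 ]
[ 0  17/8        5  |     5/8 ]
[ 0     0  -237/17  |  474/17 ]
Back-substitution:
u = (474/17) / (-237/17) = -2
t = (5/8 - (5)*(-2)) / (17/8) = 5
s = (39 - (3)*(5)) / 8 = 3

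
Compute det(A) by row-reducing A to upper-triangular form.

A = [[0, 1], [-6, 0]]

Forward elimination:
R1 <-> R2   (pivot in column 1 was zero)
[ -6  0 ]
[  0  1 ]
Upper-triangular form:
[ -6  0 ]
[  0  1 ]
det(A) = (-1)^1 * (-6) * (1) = 6  (1 row swap -> sign -1)

det(A) = 6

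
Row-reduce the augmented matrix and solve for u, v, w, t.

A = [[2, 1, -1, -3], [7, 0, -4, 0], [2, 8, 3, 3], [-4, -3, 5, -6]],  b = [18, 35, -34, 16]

(5, -4, 0, -4)

Forward elimination on [A|b]:
R2 <- R2 - (7/2)*R1:  [    0  -7/2  -1/2  21/2   -28 ]
R3 <- R3 - (1)*R1:  [   0    7    4    6  -52 ]
R4 <- R4 - (-2)*R1:  [   0   -1    3  -12   52 ]
R3 <- R3 - (-2)*R2:  [    0     0     3    27  -108 ]
R4 <- R4 - (2/7)*R2:  [    0     0  22/7   -15    60 ]
R4 <- R4 - (22/21)*R3:  [      0       0       0  -303/7  1212/7 ]
Row echelon form:
[ 2     1    -1      -3  |      18 ]
[ 0  -7/2  -1/2    21/2  |     -28 ]
[ 0     0     3      27  |    -108 ]
[ 0     0     0  -303/7  |  1212/7 ]
Back-substitution:
t = (1212/7) / (-303/7) = -4
w = (-108 - (27)*(-4)) / 3 = 0
v = (-28 - (-1/2)*(0) - (21/2)*(-4)) / (-7/2) = -4
u = (18 - (1)*(-4) - (-1)*(0) - (-3)*(-4)) / 2 = 5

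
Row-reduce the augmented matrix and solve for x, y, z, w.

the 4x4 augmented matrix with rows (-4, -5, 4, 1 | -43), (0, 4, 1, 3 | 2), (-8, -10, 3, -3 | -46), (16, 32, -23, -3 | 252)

(0, 4, -5, -3)

Forward elimination on [A|b]:
R3 <- R3 - (2)*R1:  [  0   0  -5  -5  40 ]
R4 <- R4 - (-4)*R1:  [  0  12  -7   1  80 ]
R4 <- R4 - (3)*R2:  [   0    0  -10   -8   74 ]
R4 <- R4 - (2)*R3:  [  0   0   0   2  -6 ]
Row echelon form:
[ -4  -5   4   1  |  -43 ]
[  0   4   1   3  |    2 ]
[  0   0  -5  -5  |   40 ]
[  0   0   0   2  |   -6 ]
Back-substitution:
w = (-6) / 2 = -3
z = (40 - (-5)*(-3)) / -5 = -5
y = (2 - (1)*(-5) - (3)*(-3)) / 4 = 4
x = (-43 - (-5)*(4) - (4)*(-5) - (1)*(-3)) / -4 = 0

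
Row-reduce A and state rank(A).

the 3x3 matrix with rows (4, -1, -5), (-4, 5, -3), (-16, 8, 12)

rank(A) = 2

Row reduction:
R2 <- R2 - (-1)*R1:  [  0   4  -8 ]
R3 <- R3 - (-4)*R1:  [  0   4  -8 ]
R3 <- R3 - (1)*R2:  [ 0  0  0 ]
Row echelon form:
[ 4  -1  -5 ]
[ 0   4  -8 ]
[ 0   0   0 ]
Nonzero rows / pivot columns: 2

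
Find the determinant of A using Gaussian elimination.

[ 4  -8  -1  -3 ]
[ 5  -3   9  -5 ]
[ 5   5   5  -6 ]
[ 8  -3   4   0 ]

det(A) = -3505

Forward elimination:
R2 <- R2 - (5/4)*R1:  [    0     7  41/4  -5/4 ]
R3 <- R3 - (5/4)*R1:  [    0    15  25/4  -9/4 ]
R4 <- R4 - (2)*R1:  [  0  13   6   6 ]
R3 <- R3 - (15/7)*R2:  [      0       0  -110/7     3/7 ]
R4 <- R4 - (13/7)*R2:  [       0        0  -365/28   233/28 ]
R4 <- R4 - (73/88)*R3:  [      0       0       0  701/88 ]
Upper-triangular form:
[ 4  -8      -1      -3 ]
[ 0   7    41/4    -5/4 ]
[ 0   0  -110/7     3/7 ]
[ 0   0       0  701/88 ]
det(A) = (-1)^0 * (4) * (7) * (-110/7) * (701/88) = -3505  (0 row swaps -> sign +1)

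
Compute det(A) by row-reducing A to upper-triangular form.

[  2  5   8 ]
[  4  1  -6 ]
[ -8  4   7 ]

Forward elimination:
R2 <- R2 - (2)*R1:  [   0   -9  -22 ]
R3 <- R3 - (-4)*R1:  [  0  24  39 ]
R3 <- R3 - (-8/3)*R2:  [     0      0  -59/3 ]
Upper-triangular form:
[ 2   5      8 ]
[ 0  -9    -22 ]
[ 0   0  -59/3 ]
det(A) = (-1)^0 * (2) * (-9) * (-59/3) = 354  (0 row swaps -> sign +1)

det(A) = 354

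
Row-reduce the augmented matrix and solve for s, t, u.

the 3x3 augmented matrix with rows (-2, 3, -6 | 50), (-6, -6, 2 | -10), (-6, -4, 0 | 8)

Forward elimination on [A|b]:
R2 <- R2 - (3)*R1:  [    0   -15    20  -160 ]
R3 <- R3 - (3)*R1:  [    0   -13    18  -142 ]
R3 <- R3 - (13/15)*R2:  [     0      0    2/3  -10/3 ]
Row echelon form:
[ -2    3   -6  |     50 ]
[  0  -15   20  |   -160 ]
[  0    0  2/3  |  -10/3 ]
Back-substitution:
u = (-10/3) / (2/3) = -5
t = (-160 - (20)*(-5)) / -15 = 4
s = (50 - (3)*(4) - (-6)*(-5)) / -2 = -4

(-4, 4, -5)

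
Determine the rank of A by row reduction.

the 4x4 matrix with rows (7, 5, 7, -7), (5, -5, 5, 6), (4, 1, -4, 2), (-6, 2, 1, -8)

rank(A) = 4

Row reduction:
R2 <- R2 - (5/7)*R1:  [     0  -60/7      0     11 ]
R3 <- R3 - (4/7)*R1:  [     0  -13/7     -8      6 ]
R4 <- R4 - (-6/7)*R1:  [    0  44/7     7   -14 ]
R3 <- R3 - (13/60)*R2:  [      0       0      -8  217/60 ]
R4 <- R4 - (-11/15)*R2:  [      0       0       7  -89/15 ]
R4 <- R4 - (-7/8)*R3:  [        0         0         0  -443/160 ]
Row echelon form:
[ 7      5   7        -7 ]
[ 0  -60/7   0        11 ]
[ 0      0  -8    217/60 ]
[ 0      0   0  -443/160 ]
Nonzero rows / pivot columns: 4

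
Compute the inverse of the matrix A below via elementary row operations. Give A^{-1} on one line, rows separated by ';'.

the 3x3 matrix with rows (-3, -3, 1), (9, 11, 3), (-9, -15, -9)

Gauss-Jordan on [A | I]:
R1 <- (1/-3)*R1:  [    1     1  -1/3  |  -1/3     0     0 ]
R2 <- R2 - (9)*R1:  [ 0  2  6  |  3  1  0 ]
R3 <- R3 - (-9)*R1:  [   0   -6  -12  |   -3    0    1 ]
R2 <- (1/2)*R2:  [   0    1    3  |  3/2  1/2    0 ]
R1 <- R1 - (1)*R2:  [     1      0  -10/3  |  -11/6   -1/2      0 ]
R3 <- R3 - (-6)*R2:  [ 0  0  6  |  6  3  1 ]
R3 <- (1/6)*R3:  [   0    0    1  |    1  1/2  1/6 ]
R1 <- R1 - (-10/3)*R3:  [   1    0    0  |  3/2  7/6  5/9 ]
R2 <- R2 - (3)*R3:  [    0     1     0  |  -3/2    -1  -1/2 ]
Right block of [I | A^{-1}] is the inverse:
[  3/2  7/6   5/9 ]
[ -3/2   -1  -1/2 ]
[    1  1/2   1/6 ]

inverse = [3/2 7/6 5/9; -3/2 -1 -1/2; 1 1/2 1/6]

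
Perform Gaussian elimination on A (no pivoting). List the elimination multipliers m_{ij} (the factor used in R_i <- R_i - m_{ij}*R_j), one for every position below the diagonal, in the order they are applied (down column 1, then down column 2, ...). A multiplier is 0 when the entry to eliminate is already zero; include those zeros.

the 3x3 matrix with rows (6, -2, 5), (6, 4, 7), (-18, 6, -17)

Forward elimination:
R2 <- R2 - (1)*R1:  [ 0  6  2 ]
R3 <- R3 - (-3)*R1:  [  0   0  -2 ]
R3: entry in column 2 is already 0 -> m_{32} = 0 (no row operation needed)
Multipliers (in order of application): m_{21} = 1, m_{31} = -3, m_{32} = 0

multipliers: 1, -3, 0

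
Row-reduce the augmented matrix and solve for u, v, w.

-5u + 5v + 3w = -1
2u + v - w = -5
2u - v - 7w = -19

(0, -2, 3)

Forward elimination on [A|b]:
R2 <- R2 - (-2/5)*R1:  [     0      3    1/5  -27/5 ]
R3 <- R3 - (-2/5)*R1:  [     0      1  -29/5  -97/5 ]
R3 <- R3 - (1/3)*R2:  [      0       0  -88/15   -88/5 ]
Row echelon form:
[ -5  5       3  |     -1 ]
[  0  3     1/5  |  -27/5 ]
[  0  0  -88/15  |  -88/5 ]
Back-substitution:
w = (-88/5) / (-88/15) = 3
v = (-27/5 - (1/5)*(3)) / 3 = -2
u = (-1 - (5)*(-2) - (3)*(3)) / -5 = 0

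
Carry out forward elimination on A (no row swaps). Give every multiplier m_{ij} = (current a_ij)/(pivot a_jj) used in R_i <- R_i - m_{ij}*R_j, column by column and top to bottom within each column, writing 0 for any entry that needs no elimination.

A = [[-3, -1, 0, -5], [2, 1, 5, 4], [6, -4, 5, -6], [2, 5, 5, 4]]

multipliers: -2/3, -2, -2/3, -18, 13, -12/19

Forward elimination:
R2 <- R2 - (-2/3)*R1:  [   0  1/3    5  2/3 ]
R3 <- R3 - (-2)*R1:  [   0   -6    5  -16 ]
R4 <- R4 - (-2/3)*R1:  [    0  13/3     5   2/3 ]
R3 <- R3 - (-18)*R2:  [  0   0  95  -4 ]
R4 <- R4 - (13)*R2:  [   0    0  -60   -8 ]
R4 <- R4 - (-12/19)*R3:  [       0        0        0  -200/19 ]
Multipliers (in order of application): m_{21} = -2/3, m_{31} = -2, m_{41} = -2/3, m_{32} = -18, m_{42} = 13, m_{43} = -12/19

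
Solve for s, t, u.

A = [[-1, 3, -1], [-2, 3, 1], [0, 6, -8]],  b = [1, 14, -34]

(-3, 1, 5)

Forward elimination on [A|b]:
R2 <- R2 - (2)*R1:  [  0  -3   3  12 ]
R3 <- R3 - (-2)*R2:  [   0    0   -2  -10 ]
Row echelon form:
[ -1   3  -1  |    1 ]
[  0  -3   3  |   12 ]
[  0   0  -2  |  -10 ]
Back-substitution:
u = (-10) / -2 = 5
t = (12 - (3)*(5)) / -3 = 1
s = (1 - (3)*(1) - (-1)*(5)) / -1 = -3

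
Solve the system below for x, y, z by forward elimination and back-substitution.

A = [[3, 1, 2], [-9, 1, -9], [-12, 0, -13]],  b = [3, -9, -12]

Forward elimination on [A|b]:
R2 <- R2 - (-3)*R1:  [  0   4  -3   0 ]
R3 <- R3 - (-4)*R1:  [  0   4  -5   0 ]
R3 <- R3 - (1)*R2:  [  0   0  -2   0 ]
Row echelon form:
[ 3  1   2  |  3 ]
[ 0  4  -3  |  0 ]
[ 0  0  -2  |  0 ]
Back-substitution:
z = (0) / -2 = 0
y = (0 - (-3)*(0)) / 4 = 0
x = (3 - (1)*(0) - (2)*(0)) / 3 = 1

(1, 0, 0)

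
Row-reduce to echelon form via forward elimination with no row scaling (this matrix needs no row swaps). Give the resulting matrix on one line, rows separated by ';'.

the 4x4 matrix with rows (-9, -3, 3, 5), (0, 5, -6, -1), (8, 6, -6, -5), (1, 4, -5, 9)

Forward elimination:
R3 <- R3 - (-8/9)*R1:  [     0   10/3  -10/3   -5/9 ]
R4 <- R4 - (-1/9)*R1:  [     0   11/3  -14/3   86/9 ]
R3 <- R3 - (2/3)*R2:  [   0    0  2/3  1/9 ]
R4 <- R4 - (11/15)*R2:  [      0       0   -4/15  463/45 ]
R4 <- R4 - (-2/5)*R3:  [    0     0     0  31/3 ]
Row echelon form:
[ -9  -3    3     5 ]
[  0   5   -6    -1 ]
[  0   0  2/3   1/9 ]
[  0   0    0  31/3 ]

REF = [-9 -3 3 5; 0 5 -6 -1; 0 0 2/3 1/9; 0 0 0 31/3]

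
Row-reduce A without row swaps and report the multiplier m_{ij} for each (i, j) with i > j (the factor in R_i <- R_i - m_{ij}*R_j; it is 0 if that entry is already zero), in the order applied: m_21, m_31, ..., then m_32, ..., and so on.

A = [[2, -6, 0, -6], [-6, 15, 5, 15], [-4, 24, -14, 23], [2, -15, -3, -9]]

Forward elimination:
R2 <- R2 - (-3)*R1:  [  0  -3   5  -3 ]
R3 <- R3 - (-2)*R1:  [   0   12  -14   11 ]
R4 <- R4 - (1)*R1:  [  0  -9  -3  -3 ]
R3 <- R3 - (-4)*R2:  [  0   0   6  -1 ]
R4 <- R4 - (3)*R2:  [   0    0  -18    6 ]
R4 <- R4 - (-3)*R3:  [ 0  0  0  3 ]
Multipliers (in order of application): m_{21} = -3, m_{31} = -2, m_{41} = 1, m_{32} = -4, m_{42} = 3, m_{43} = -3

multipliers: -3, -2, 1, -4, 3, -3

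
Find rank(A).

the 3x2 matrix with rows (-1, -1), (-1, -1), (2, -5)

rank(A) = 2

Row reduction:
R2 <- R2 - (1)*R1:  [ 0  0 ]
R3 <- R3 - (-2)*R1:  [  0  -7 ]
R2 <-> R3   (pivot in column 2 was zero)
[ -1  -1 ]
[  0  -7 ]
[  0   0 ]
Row echelon form:
[ -1  -1 ]
[  0  -7 ]
[  0   0 ]
Nonzero rows / pivot columns: 2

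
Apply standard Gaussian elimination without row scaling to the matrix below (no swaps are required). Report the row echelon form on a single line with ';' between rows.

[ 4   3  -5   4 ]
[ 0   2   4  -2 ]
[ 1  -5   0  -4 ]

REF = [4 3 -5 4; 0 2 4 -2; 0 0 51/4 -43/4]

Forward elimination:
R3 <- R3 - (1/4)*R1:  [     0  -23/4    5/4     -5 ]
R3 <- R3 - (-23/8)*R2:  [     0      0   51/4  -43/4 ]
Row echelon form:
[ 4  3    -5      4 ]
[ 0  2     4     -2 ]
[ 0  0  51/4  -43/4 ]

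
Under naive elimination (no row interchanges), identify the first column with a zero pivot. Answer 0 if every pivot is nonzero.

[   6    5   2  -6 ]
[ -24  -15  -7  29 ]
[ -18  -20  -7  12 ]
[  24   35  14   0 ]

first zero-pivot column = 3

Naive forward elimination:
R2 <- R2 - (-4)*R1:  [ 0  5  1  5 ]
R3 <- R3 - (-3)*R1:  [  0  -5  -1  -6 ]
R4 <- R4 - (4)*R1:  [  0  15   6  24 ]
R3 <- R3 - (-1)*R2:  [  0   0   0  -1 ]
R4 <- R4 - (3)*R2:  [ 0  0  3  9 ]
Matrix at this point:
[ 6  5  2  -6 ]
[ 0  5  1   5 ]
[ 0  0  0  -1 ]
[ 0  0  3   9 ]
Pivot entry (3,3) is zero but row 4 has 3 in column 3 -> naive elimination stops; a row interchange (e.g. R3 <-> R4) would be required here.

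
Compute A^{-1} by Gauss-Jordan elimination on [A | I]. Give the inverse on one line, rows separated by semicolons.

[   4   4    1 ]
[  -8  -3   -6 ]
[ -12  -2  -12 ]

Gauss-Jordan on [A | I]:
R1 <- (1/4)*R1:  [   1    1  1/4  |  1/4    0    0 ]
R2 <- R2 - (-8)*R1:  [  0   5  -4  |   2   1   0 ]
R3 <- R3 - (-12)*R1:  [  0  10  -9  |   3   0   1 ]
R2 <- (1/5)*R2:  [    0     1  -4/5  |   2/5   1/5     0 ]
R1 <- R1 - (1)*R2:  [     1      0  21/20  |  -3/20   -1/5      0 ]
R3 <- R3 - (10)*R2:  [  0   0  -1  |  -1  -2   1 ]
R3 <- (1/-1)*R3:  [  0   0   1  |   1   2  -1 ]
R1 <- R1 - (21/20)*R3:  [      1       0       0  |    -6/5  -23/10   21/20 ]
R2 <- R2 - (-4/5)*R3:  [    0     1     0  |   6/5   9/5  -4/5 ]
Right block of [I | A^{-1}] is the inverse:
[ -6/5  -23/10  21/20 ]
[  6/5     9/5   -4/5 ]
[    1       2     -1 ]

inverse = [-6/5 -23/10 21/20; 6/5 9/5 -4/5; 1 2 -1]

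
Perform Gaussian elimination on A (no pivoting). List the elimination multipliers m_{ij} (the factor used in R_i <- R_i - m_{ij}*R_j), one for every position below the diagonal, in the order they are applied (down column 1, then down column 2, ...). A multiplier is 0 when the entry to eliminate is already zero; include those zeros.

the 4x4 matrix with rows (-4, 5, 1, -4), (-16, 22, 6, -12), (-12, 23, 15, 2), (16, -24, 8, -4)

Forward elimination:
R2 <- R2 - (4)*R1:  [ 0  2  2  4 ]
R3 <- R3 - (3)*R1:  [  0   8  12  14 ]
R4 <- R4 - (-4)*R1:  [   0   -4   12  -20 ]
R3 <- R3 - (4)*R2:  [  0   0   4  -2 ]
R4 <- R4 - (-2)*R2:  [   0    0   16  -12 ]
R4 <- R4 - (4)*R3:  [  0   0   0  -4 ]
Multipliers (in order of application): m_{21} = 4, m_{31} = 3, m_{41} = -4, m_{32} = 4, m_{42} = -2, m_{43} = 4

multipliers: 4, 3, -4, 4, -2, 4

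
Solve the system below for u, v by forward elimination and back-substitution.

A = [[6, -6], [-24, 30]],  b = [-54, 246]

Forward elimination on [A|b]:
R2 <- R2 - (-4)*R1:  [  0   6  30 ]
Row echelon form:
[ 6  -6  |  -54 ]
[ 0   6  |   30 ]
Back-substitution:
v = (30) / 6 = 5
u = (-54 - (-6)*(5)) / 6 = -4

(-4, 5)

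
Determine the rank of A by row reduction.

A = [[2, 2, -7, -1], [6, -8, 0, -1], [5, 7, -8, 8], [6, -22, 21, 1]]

rank(A) = 3

Row reduction:
R2 <- R2 - (3)*R1:  [   0  -14   21    2 ]
R3 <- R3 - (5/2)*R1:  [    0     2  19/2  21/2 ]
R4 <- R4 - (3)*R1:  [   0  -28   42    4 ]
R3 <- R3 - (-1/7)*R2:  [      0       0    25/2  151/14 ]
R4 <- R4 - (2)*R2:  [ 0  0  0  0 ]
Row echelon form:
[ 2    2    -7      -1 ]
[ 0  -14    21       2 ]
[ 0    0  25/2  151/14 ]
[ 0    0     0       0 ]
Nonzero rows / pivot columns: 3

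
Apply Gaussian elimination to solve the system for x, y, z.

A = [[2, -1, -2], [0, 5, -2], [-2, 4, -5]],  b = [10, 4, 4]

Forward elimination on [A|b]:
R3 <- R3 - (-1)*R1:  [  0   3  -7  14 ]
R3 <- R3 - (3/5)*R2:  [     0      0  -29/5   58/5 ]
Row echelon form:
[ 2  -1     -2  |    10 ]
[ 0   5     -2  |     4 ]
[ 0   0  -29/5  |  58/5 ]
Back-substitution:
z = (58/5) / (-29/5) = -2
y = (4 - (-2)*(-2)) / 5 = 0
x = (10 - (-1)*(0) - (-2)*(-2)) / 2 = 3

(3, 0, -2)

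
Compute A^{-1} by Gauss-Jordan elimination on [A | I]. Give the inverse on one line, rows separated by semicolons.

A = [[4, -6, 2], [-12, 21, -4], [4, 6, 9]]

inverse = [-71/4 -11/2 3/2; -23/3 -7/3 2/3; 13 4 -1]

Gauss-Jordan on [A | I]:
R1 <- (1/4)*R1:  [    1  -3/2   1/2  |   1/4     0     0 ]
R2 <- R2 - (-12)*R1:  [ 0  3  2  |  3  1  0 ]
R3 <- R3 - (4)*R1:  [  0  12   7  |  -1   0   1 ]
R2 <- (1/3)*R2:  [   0    1  2/3  |    1  1/3    0 ]
R1 <- R1 - (-3/2)*R2:  [   1    0  3/2  |  7/4  1/2    0 ]
R3 <- R3 - (12)*R2:  [   0    0   -1  |  -13   -4    1 ]
R3 <- (1/-1)*R3:  [  0   0   1  |  13   4  -1 ]
R1 <- R1 - (3/2)*R3:  [     1      0      0  |  -71/4  -11/2    3/2 ]
R2 <- R2 - (2/3)*R3:  [     0      1      0  |  -23/3   -7/3    2/3 ]
Right block of [I | A^{-1}] is the inverse:
[ -71/4  -11/2  3/2 ]
[ -23/3   -7/3  2/3 ]
[    13      4   -1 ]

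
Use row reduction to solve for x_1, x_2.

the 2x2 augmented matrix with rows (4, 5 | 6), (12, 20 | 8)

Forward elimination on [A|b]:
R2 <- R2 - (3)*R1:  [   0    5  -10 ]
Row echelon form:
[ 4  5  |    6 ]
[ 0  5  |  -10 ]
Back-substitution:
x_2 = (-10) / 5 = -2
x_1 = (6 - (5)*(-2)) / 4 = 4

(4, -2)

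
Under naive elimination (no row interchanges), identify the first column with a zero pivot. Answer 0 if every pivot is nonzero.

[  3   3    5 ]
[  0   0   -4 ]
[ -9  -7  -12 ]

first zero-pivot column = 2

Naive forward elimination:
R3 <- R3 - (-3)*R1:  [ 0  2  3 ]
Matrix at this point:
[ 3  3   5 ]
[ 0  0  -4 ]
[ 0  2   3 ]
Pivot entry (2,2) is zero but row 3 has 2 in column 2 -> naive elimination stops; a row interchange (e.g. R2 <-> R3) would be required here.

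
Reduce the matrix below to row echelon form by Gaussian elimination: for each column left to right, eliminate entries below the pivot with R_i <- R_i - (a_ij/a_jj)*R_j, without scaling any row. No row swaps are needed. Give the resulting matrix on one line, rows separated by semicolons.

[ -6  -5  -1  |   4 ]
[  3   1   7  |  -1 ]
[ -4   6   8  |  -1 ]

REF = [-6 -5 -1 4; 0 -3/2 13/2 1; 0 0 442/9 23/9]

Forward elimination:
R2 <- R2 - (-1/2)*R1:  [    0  -3/2  13/2     1 ]
R3 <- R3 - (2/3)*R1:  [     0   28/3   26/3  -11/3 ]
R3 <- R3 - (-56/9)*R2:  [     0      0  442/9   23/9 ]
Row echelon form:
[ -6    -5     -1  |     4 ]
[  0  -3/2   13/2  |     1 ]
[  0     0  442/9  |  23/9 ]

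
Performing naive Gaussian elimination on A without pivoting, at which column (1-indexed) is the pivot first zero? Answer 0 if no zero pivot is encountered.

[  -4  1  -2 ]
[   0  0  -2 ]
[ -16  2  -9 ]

first zero-pivot column = 2

Naive forward elimination:
R3 <- R3 - (4)*R1:  [  0  -2  -1 ]
Matrix at this point:
[ -4   1  -2 ]
[  0   0  -2 ]
[  0  -2  -1 ]
Pivot entry (2,2) is zero but row 3 has -2 in column 2 -> naive elimination stops; a row interchange (e.g. R2 <-> R3) would be required here.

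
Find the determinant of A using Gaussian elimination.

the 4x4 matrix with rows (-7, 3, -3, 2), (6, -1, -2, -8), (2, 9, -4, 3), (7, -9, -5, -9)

Forward elimination:
R2 <- R2 - (-6/7)*R1:  [     0   11/7  -32/7  -44/7 ]
R3 <- R3 - (-2/7)*R1:  [     0   69/7  -34/7   25/7 ]
R4 <- R4 - (-1)*R1:  [  0  -6  -8  -7 ]
R3 <- R3 - (69/11)*R2:  [      0       0  262/11      43 ]
R4 <- R4 - (-42/11)*R2:  [       0        0  -280/11      -31 ]
R4 <- R4 - (-140/131)*R3:  [        0         0         0  1959/131 ]
Upper-triangular form:
[ -7     3      -3         2 ]
[  0  11/7   -32/7     -44/7 ]
[  0     0  262/11        43 ]
[  0     0       0  1959/131 ]
det(A) = (-1)^0 * (-7) * (11/7) * (262/11) * (1959/131) = -3918  (0 row swaps -> sign +1)

det(A) = -3918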